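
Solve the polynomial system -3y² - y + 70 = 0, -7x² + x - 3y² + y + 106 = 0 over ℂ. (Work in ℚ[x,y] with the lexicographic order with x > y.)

{(-13/7, -5), (2, -5), (1/14 - sqrt(11433)/42, 14/3), (1/14 + sqrt(11433)/42, 14/3)}

Compute a lex Gröbner basis by Buchberger's algorithm.
f_1 = -3y² - y + 70, LT = y².
f_2 = -7x² + x - 3y² + y + 106, LT = x².

The S-polynomials (S(f_1,f_2)) all reduce to 0 modulo the current basis, so we have a Gröbner basis.
Inter-reduce: drop elements whose leading term is divisible by another's, tail-reduce, and make monic.
Reduced Gröbner basis: {x² - 1/7x - 2/7y - 36/7, y² + ⅓y - 70/3}.

A lex Gröbner basis eliminates variables successively. Here y² + ⅓y - 70/3 depends only on y, with roots {-5, 14/3}; lifting each root through the earlier basis elements recovers the full solutions.
  y = -5: the earlier basis element becomes x² - 1/7x - 26/7 = 0, giving x = -13/7, 2 — points (-13/7, -5), (2, -5).
  y = 14/3: the earlier basis element becomes x² - 1/7x - 136/21 = 0, giving x = 1/14 - sqrt(11433)/42, 1/14 + sqrt(11433)/42 — points (1/14 - sqrt(11433)/42, 14/3), (1/14 + sqrt(11433)/42, 14/3).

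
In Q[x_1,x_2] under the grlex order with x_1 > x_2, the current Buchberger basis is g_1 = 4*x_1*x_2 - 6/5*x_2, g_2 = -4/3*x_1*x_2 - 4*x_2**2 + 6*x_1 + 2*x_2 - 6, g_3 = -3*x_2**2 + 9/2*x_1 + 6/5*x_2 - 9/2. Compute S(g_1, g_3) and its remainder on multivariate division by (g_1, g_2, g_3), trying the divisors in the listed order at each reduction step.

lcm(LM(g_1), LM(g_3)) = x_1*x_2**2.
S = (lcm/LT(g_1))·g_1 − (lcm/LT(g_3))·g_3 = 3/2*x_1**2 + 2/5*x_1*x_2 - 3/10*x_2**2 - 3/2*x_1.
Reduce S modulo (g_1, g_2, g_3) in that order:
  leading term x_1**2: no divisor's leading term divides it; move 3/2*x_1**2 to the remainder.
  leading term x_1*x_2: subtract (1/10)·g_1 from 2/5*x_1*x_2 - 3/10*x_2**2 - 3/2*x_1 → -3/10*x_2**2 - 3/2*x_1 + 3/25*x_2
  leading term x_2**2: subtract (1/10)·g_3 from -3/10*x_2**2 - 3/2*x_1 + 3/25*x_2 → -39/20*x_1 + 9/20
  leading term x_1: no divisor's leading term divides it; move -39/20*x_1 to the remainder.
  leading term 1: no divisor's leading term divides it; move 9/20 to the remainder.
The remainder 3/2*x_1**2 - 39/20*x_1 + 9/20 is nonzero, so it would be added as the next basis element.

S(g_1, g_3) = 3/2*x_1**2 + 2/5*x_1*x_2 - 3/10*x_2**2 - 3/2*x_1; remainder on division = 3/2*x_1**2 - 39/20*x_1 + 9/20.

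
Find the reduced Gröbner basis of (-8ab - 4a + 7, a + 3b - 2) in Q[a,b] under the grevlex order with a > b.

The reduced Gröbner basis is the canonical form of the ideal for this ordering.

f_1 = -8ab - 4a + 7, LT = ab.
f_2 = a + 3b - 2, LT = a.

S(f_1,f_2): lcm = ab. S = -3b^2 + 1/2a + 2b - 7/8.
  reduce S modulo (f_1, f_2):
  remainder -3b^2 + 1/2b + 1/8 ≠ 0; add g_3 = -3b^2 + 1/2b + 1/8 to the basis.

The other S-polynomials (S(f_1,g_3), S(f_2,g_3)) all reduce to 0 modulo the current basis, so we have a Gröbner basis.
Inter-reduce: drop elements whose leading term is divisible by another's, tail-reduce, and make monic.

G = {b^2 - 1/6b - 1/24, a + 3b - 2}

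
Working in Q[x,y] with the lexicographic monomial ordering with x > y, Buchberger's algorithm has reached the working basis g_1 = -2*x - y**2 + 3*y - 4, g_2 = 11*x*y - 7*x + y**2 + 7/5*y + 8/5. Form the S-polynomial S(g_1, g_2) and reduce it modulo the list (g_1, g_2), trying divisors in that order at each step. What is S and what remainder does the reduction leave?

lcm(LM(g_1), LM(g_2)) = x*y.
S = (lcm/LT(g_1))·g_1 − (lcm/LT(g_2))·g_2 = 7/11*x + 1/2*y**3 - 35/22*y**2 + 103/55*y - 8/55.
Reduce S modulo (g_1, g_2) in that order:
  leading term x: subtract (-7/22)·g_1 from 7/11*x + 1/2*y**3 - 35/22*y**2 + 103/55*y - 8/55 → 1/2*y**3 - 21/11*y**2 + 311/110*y - 78/55
  leading term y**3: no divisor's leading term divides it; move 1/2*y**3 to the remainder.
  leading term y**2: no divisor's leading term divides it; move -21/11*y**2 to the remainder.
  leading term y: no divisor's leading term divides it; move 311/110*y to the remainder.
  leading term 1: no divisor's leading term divides it; move -78/55 to the remainder.
The remainder 1/2*y**3 - 21/11*y**2 + 311/110*y - 78/55 is nonzero, so it would be added as the next basis element.

S(g_1, g_2) = 7/11*x + 1/2*y**3 - 35/22*y**2 + 103/55*y - 8/55; remainder on division = 1/2*y**3 - 21/11*y**2 + 311/110*y - 78/55.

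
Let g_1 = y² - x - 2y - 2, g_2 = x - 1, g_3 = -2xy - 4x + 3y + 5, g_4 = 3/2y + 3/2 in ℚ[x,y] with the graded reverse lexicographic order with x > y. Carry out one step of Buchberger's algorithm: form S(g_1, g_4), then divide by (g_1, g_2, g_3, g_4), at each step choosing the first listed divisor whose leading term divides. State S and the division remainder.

lcm(LM(g_1), LM(g_4)) = y².
S = (lcm/LT(g_1))·g_1 − (lcm/LT(g_4))·g_4 = -x - 3y - 2.
Reduce S modulo (g_1, g_2, g_3, g_4) in that order:
  leading term x: subtract (-1)·g_2 from -x - 3y - 2 → -3y - 3
  leading term y: subtract (-2)·g_4 from -3y - 3 → 0
The remainder is 0, so this S-polynomial contributes no new basis element.
This is the inner loop of Buchberger's algorithm — each nonzero remainder becomes a new basis element.

S(g_1, g_4) = -x - 3y - 2; remainder on division = 0.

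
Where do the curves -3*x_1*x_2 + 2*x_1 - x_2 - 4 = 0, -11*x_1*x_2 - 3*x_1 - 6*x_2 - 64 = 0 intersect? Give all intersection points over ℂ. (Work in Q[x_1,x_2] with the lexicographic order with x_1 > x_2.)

Compute a lex Gröbner basis by Buchberger's algorithm.
f_1 = -3*x_1*x_2 + 2*x_1 - x_2 - 4, LT = x_1*x_2.
f_2 = -11*x_1*x_2 - 3*x_1 - 6*x_2 - 64, LT = x_1*x_2.

S(f_1,f_2): lcm = x_1*x_2. S = -31/33*x_1 - 7/33*x_2 - 148/33.
  reduce S modulo (f_1, f_2):
  remainder -31/33*x_1 - 7/33*x_2 - 148/33 ≠ 0; add h_3 = -31/33*x_1 - 7/33*x_2 - 148/33 to the basis.

S(f_1,h_3): lcm = x_1*x_2. S = -2/3*x_1 - 7/31*x_2**2 - 413/93*x_2 + 4/3.
  reduce S modulo (f_1, f_2, h_3):
  remainder -7/31*x_2**2 - 133/31*x_2 + 140/31 ≠ 0; add h_4 = -7/31*x_2**2 - 133/31*x_2 + 140/31 to the basis.

The other S-polynomials (S(f_2,h_3), S(f_1,h_4), S(f_2,h_4), S(h_3,h_4)) all reduce to 0 modulo the current basis, so we have a Gröbner basis.
Inter-reduce: drop elements whose leading term is divisible by another's, tail-reduce, and make monic.
Reduced Gröbner basis: {x_1 + 7/31*x_2 + 148/31, x_2**2 + 19*x_2 - 20}.

The lex basis is triangular: the last element involves only x_2. Solving x_2**2 + 19*x_2 - 20 = 0 gives x_2 ∈ {-20, 1}; substituting each value into the earlier elements determines the remaining variables.
  x_2 = -20: the earlier basis element becomes x_1 + 8/31 = 0, giving x_1 = -8/31 — point (-8/31, -20).
  x_2 = 1: the earlier basis element becomes x_1 + 5 = 0, giving x_1 = -5 — point (-5, 1).

{(-8/31, -20), (-5, 1)}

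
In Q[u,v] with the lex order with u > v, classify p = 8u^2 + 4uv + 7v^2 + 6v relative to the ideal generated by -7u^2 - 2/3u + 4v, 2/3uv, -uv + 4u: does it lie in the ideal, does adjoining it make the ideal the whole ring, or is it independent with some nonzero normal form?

First compute the reduced Gröbner basis of I by Buchberger's algorithm.
f_1 = -7u^2 - 2/3u + 4v, LT = u^2.
f_2 = 2/3uv, LT = uv.
f_3 = -uv + 4u, LT = uv.

S(f_1,f_2): lcm = u^2v. S = 2/21uv - 4/7v^2.
  reduce S modulo (f_1, f_2, f_3):
  remainder -4/7v^2 ≠ 0; add h_4 = -4/7v^2 to the basis.

S(f_1,f_3): lcm = u^2v. S = 4u^2 + 2/21uv - 4/7v^2.
  reduce S modulo (f_1, f_2, f_3, h_4):
  remainder -8/21u + 16/7v ≠ 0; add h_5 = -8/21u + 16/7v to the basis.

S(f_2,f_3): lcm = uv. S = 4u.
  reduce S modulo (f_1, f_2, f_3, h_4, h_5):
  remainder 24v ≠ 0; add h_6 = 24v to the basis.

The other S-polynomials (S(f_1,h_4), S(f_2,h_4), S(f_3,h_4), S(f_1,h_5), S(f_2,h_5), S(f_3,h_5), S(h_4,h_5), S(f_1,h_6), S(f_2,h_6), S(f_3,h_6), S(h_4,h_6), S(h_5,h_6)) all reduce to 0 modulo the current basis, so we have a Gröbner basis.
Inter-reduce: drop elements whose leading term is divisible by another's, tail-reduce, and make monic.
Reduced Gröbner basis: {u, v}.
Label its elements g_1 = u, g_2 = v.

Reduce p = 8u^2 + 4uv + 7v^2 + 6v modulo G:
  leading term u^2: subtract (8u)·g_1 from 8u^2 + 4uv + 7v^2 + 6v → 4uv + 7v^2 + 6v
  leading term uv: subtract (4v)·g_1 from 4uv + 7v^2 + 6v → 7v^2 + 6v
  leading term v^2: subtract (7v)·g_2 from 7v^2 + 6v → 6v
  leading term v: subtract (6)·g_2 from 6v → 0
  normal form = 0.
Since the normal form is 0, p ∈ I.

8u^2 + 4uv + 7v^2 + 6v lies in I (it reduces to 0).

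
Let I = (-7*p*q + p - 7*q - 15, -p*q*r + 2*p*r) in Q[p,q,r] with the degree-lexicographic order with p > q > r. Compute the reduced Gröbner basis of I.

G = {q**2*r + 1/7*q*r - 30/7*r, p*q - 1/7*p + q + 15/7, p*r + 7/13*q*r + 15/13*r}

The reduced Gröbner basis is the canonical form of the ideal for this ordering.

f_1 = -7*p*q + p - 7*q - 15, LT = p*q.
f_2 = -p*q*r + 2*p*r, LT = p*q*r.

S(f_1,f_2): lcm = p*q*r. S = 13/7*p*r + q*r + 15/7*r.
  leading term p*r: no divisor's leading term divides it; move 13/7*p*r to the remainder.
  leading term q*r: no divisor's leading term divides it; move q*r to the remainder.
  leading term r: no divisor's leading term divides it; move 15/7*r to the remainder.
  remainder 13/7*p*r + q*r + 15/7*r ≠ 0; add g_3 = 13/7*p*r + q*r + 15/7*r to the basis.

S(f_1,g_3): lcm = p*q*r. S = -7/13*q**2*r - 1/7*p*r - 2/13*q*r + 15/7*r.
  leading term q**2*r: no divisor's leading term divides it; move -7/13*q**2*r to the remainder.
  leading term p*r: subtract (-1/13)·g_3 from -1/7*p*r - 2/13*q*r + 15/7*r → -1/13*q*r + 30/13*r
  leading term q*r: no divisor's leading term divides it; move -1/13*q*r to the remainder.
  leading term r: no divisor's leading term divides it; move 30/13*r to the remainder.
  remainder -7/13*q**2*r - 1/13*q*r + 30/13*r ≠ 0; add g_4 = -7/13*q**2*r - 1/13*q*r + 30/13*r to the basis.

The other S-polynomials (S(f_2,g_3), S(f_1,g_4), S(f_2,g_4), S(g_3,g_4)) all reduce to 0 modulo the current basis, so we have a Gröbner basis.
Inter-reduce: drop elements whose leading term is divisible by another's, tail-reduce, and make monic.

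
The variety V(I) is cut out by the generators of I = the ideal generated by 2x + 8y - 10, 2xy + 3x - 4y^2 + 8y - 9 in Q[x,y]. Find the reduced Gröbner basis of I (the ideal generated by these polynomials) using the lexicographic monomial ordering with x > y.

G = {x + 4y - 5, y^2 - 1/2y - 1/2}

f_1 = 2x + 8y - 10, LT = x.
f_2 = 2xy + 3x - 4y^2 + 8y - 9, LT = xy.

S(f_1,f_2): lcm = xy. S = -3/2x + 6y^2 - 9y + 9/2.
  reduce S modulo (f_1, f_2):
  remainder 6y^2 - 3y - 3 ≠ 0; add g_3 = 6y^2 - 3y - 3 to the basis.

The other S-polynomials (S(f_1,g_3), S(f_2,g_3)) all reduce to 0 modulo the current basis, so we have a Gröbner basis.
Inter-reduce: drop elements whose leading term is divisible by another's, tail-reduce, and make monic.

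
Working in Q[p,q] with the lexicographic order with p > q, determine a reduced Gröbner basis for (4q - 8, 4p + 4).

The reduced Gröbner basis is the canonical form of the ideal for this ordering.

f_1 = 4q - 8, LT = q.
f_2 = 4p + 4, LT = p.

The S-polynomials (S(f_1,f_2)) all reduce to 0 modulo the current basis, so we have a Gröbner basis.

G = {p + 1, q - 2}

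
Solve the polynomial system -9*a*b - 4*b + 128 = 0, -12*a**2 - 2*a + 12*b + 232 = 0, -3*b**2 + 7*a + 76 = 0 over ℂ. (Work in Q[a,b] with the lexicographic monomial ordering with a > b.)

Compute a lex Gröbner basis by Buchberger's algorithm.
f_1 = -9*a*b - 4*b + 128, LT = a*b.
f_2 = -12*a**2 - 2*a + 12*b + 232, LT = a**2.
f_3 = 7*a - 3*b**2 + 76, LT = a.

S(f_1,f_2): lcm = a**2*b. S = 5/18*a*b - 128/9*a + b**2 + 58/3*b.
  leading term a*b: subtract (-5/162)·f_1 from 5/18*a*b - 128/9*a + b**2 + 58/3*b → -128/9*a + b**2 + 1556/81*b + 320/81
  leading term a: subtract (-128/63)·f_3 from -128/9*a + b**2 + 1556/81*b + 320/81 → -107/21*b**2 + 1556/81*b + 89792/567
  leading term b**2: no divisor's leading term divides it; move -107/21*b**2 to the remainder.
  leading term b: no divisor's leading term divides it; move 1556/81*b to the remainder.
  leading term 1: no divisor's leading term divides it; move 89792/567 to the remainder.
  remainder -107/21*b**2 + 1556/81*b + 89792/567 ≠ 0; add h_4 = -107/21*b**2 + 1556/81*b + 89792/567 to the basis.

S(f_1,f_3): lcm = a*b. S = 3/7*b**3 - 656/63*b - 128/9.
  leading term b**3: subtract (-9/107*b)·h_4 from 3/7*b**3 - 656/63*b - 128/9 → 1556/963*b**2 + 2800/963*b - 128/9
  leading term b**2: subtract (-10892/34347)·h_4 from 1556/963*b**2 + 2800/963*b - 128/9 → 25037152/2782107*b + 100148608/2782107
  leading term b: no divisor's leading term divides it; move 25037152/2782107*b to the remainder.
  leading term 1: no divisor's leading term divides it; move 100148608/2782107 to the remainder.
  remainder 25037152/2782107*b + 100148608/2782107 ≠ 0; add h_5 = 25037152/2782107*b + 100148608/2782107 to the basis.

The other S-polynomials (S(f_2,f_3), S(f_1,h_4), S(f_2,h_4), S(f_3,h_4), S(f_1,h_5), S(f_2,h_5), S(f_3,h_5), S(h_4,h_5)) all reduce to 0 modulo the current basis, so we have a Gröbner basis.
Inter-reduce: drop elements whose leading term is divisible by another's, tail-reduce, and make monic.
Reduced Gröbner basis: {a + 4, b + 4}.

The lex basis is triangular: the last element involves only b. Solving b + 4 = 0 gives b ∈ {-4}; substituting each value into the earlier elements determines the remaining variables.
  b = -4: the earlier basis element becomes a + 4 = 0, giving a = -4 — point (-4, -4).
Check: every point annihilates each of the original generators.
Zero-dimensionality of the ideal guarantees finitely many solutions over ℂ.

{(-4, -4)}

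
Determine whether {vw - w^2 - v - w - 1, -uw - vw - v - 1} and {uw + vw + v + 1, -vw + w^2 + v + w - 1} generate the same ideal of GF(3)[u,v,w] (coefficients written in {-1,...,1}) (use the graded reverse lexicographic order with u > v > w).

No, the ideals differ.

Two ideals are equal iff their reduced Gröbner bases coincide (the reduced basis is unique for a fixed ordering).
Buchberger on the first generating set:
f_1 = vw - w^2 - v - w - 1, LT = vw.
f_2 = -uw - vw - v - 1, LT = uw.

S(f_1,f_2): lcm = uvw. S = -v^2w - uw^2 - uv - v^2 - uw - u - v.
  leading term v^2w: subtract (-v)·f_1 from -v^2w - uw^2 - uv - v^2 - uw - u - v → -uw^2 - vw^2 - uv + v^2 - uw - vw - u + v
  leading term uw^2: subtract (w)·f_2 from -uw^2 - vw^2 - uv + v^2 - uw - vw - u + v → -uv + v^2 - uw - u + v + w
  leading term uv: no divisor's leading term divides it; move -uv to the remainder.
  leading term v^2: no divisor's leading term divides it; move v^2 to the remainder.
  leading term uw: subtract (1)·f_2 from -uw - u + v + w → vw - u - v + w + 1
  leading term vw: subtract (1)·f_1 from vw - u - v + w + 1 → w^2 - u - w - 1
  leading term w^2: no divisor's leading term divides it; move w^2 to the remainder.
  leading term u: no divisor's leading term divides it; move -u to the remainder.
  leading term w: no divisor's leading term divides it; move -w to the remainder.
  leading term 1: no divisor's leading term divides it; move -1 to the remainder.
  remainder -uv + v^2 + w^2 - u - w - 1 ≠ 0; add g_3 = -uv + v^2 + w^2 - u - w - 1 to the basis.

The other S-polynomials (S(f_1,g_3), S(f_2,g_3)) all reduce to 0 modulo the current basis, so we have a Gröbner basis.
Inter-reduce: drop elements whose leading term is divisible by another's, tail-reduce, and make monic.
Reduced Gröbner basis: {uv - v^2 - w^2 + u + w + 1, uw + w^2 - v + w - 1, vw - w^2 - v - w - 1}.

Buchberger on the second generating set:
h_1 = uw + vw + v + 1, LT = uw.
h_2 = -vw + w^2 + v + w - 1, LT = vw.

S(h_1,h_2): lcm = uvw. S = v^2w + uw^2 + uv + v^2 + uw - u + v.
  leading term v^2w: subtract (-v)·h_2 from v^2w + uw^2 + uv + v^2 + uw - u + v → uw^2 + vw^2 + uv - v^2 + uw + vw - u
  leading term uw^2: subtract (w)·h_1 from uw^2 + vw^2 + uv - v^2 + uw + vw - u → uv - v^2 + uw - u - w
  leading term uv: no divisor's leading term divides it; move uv to the remainder.
  leading term v^2: no divisor's leading term divides it; move -v^2 to the remainder.
  leading term uw: subtract (1)·h_1 from uw - u - w → -vw - u - v - w - 1
  leading term vw: subtract (1)·h_2 from -vw - u - v - w - 1 → -w^2 - u + v + w
  leading term w^2: no divisor's leading term divides it; move -w^2 to the remainder.
  leading term u: no divisor's leading term divides it; move -u to the remainder.
  leading term v: no divisor's leading term divides it; move v to the remainder.
  leading term w: no divisor's leading term divides it; move w to the remainder.
  remainder uv - v^2 - w^2 - u + v + w ≠ 0; add k_3 = uv - v^2 - w^2 - u + v + w to the basis.

The other S-polynomials (S(h_1,k_3), S(h_2,k_3)) all reduce to 0 modulo the current basis, so we have a Gröbner basis.
Inter-reduce: drop elements whose leading term is divisible by another's, tail-reduce, and make monic.
Reduced Gröbner basis: {uv - v^2 - w^2 - u + v + w, uw + w^2 - v + w, vw - w^2 - v - w + 1}.

The bases are distinct; the ideals are different.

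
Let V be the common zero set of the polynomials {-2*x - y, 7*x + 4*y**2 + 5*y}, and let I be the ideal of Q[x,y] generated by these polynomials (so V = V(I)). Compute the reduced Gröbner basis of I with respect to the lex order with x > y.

f_1 = -2*x - y, LT = x.
f_2 = 7*x + 4*y**2 + 5*y, LT = x.

S(f_1,f_2): lcm = x. S = -4/7*y**2 - 3/14*y.
  reduce S modulo (f_1, f_2):
  remainder -4/7*y**2 - 3/14*y ≠ 0; add g_3 = -4/7*y**2 - 3/14*y to the basis.

The other S-polynomials (S(f_1,g_3), S(f_2,g_3)) all reduce to 0 modulo the current basis, so we have a Gröbner basis.
Inter-reduce: drop elements whose leading term is divisible by another's, tail-reduce, and make monic.

G = {x + 1/2*y, y**2 + 3/8*y}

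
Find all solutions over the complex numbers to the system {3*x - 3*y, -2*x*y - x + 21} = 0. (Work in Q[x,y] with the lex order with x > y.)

{(-7/2, -7/2), (3, 3)}

Compute a lex Gröbner basis by Buchberger's algorithm.
f_1 = 3*x - 3*y, LT = x.
f_2 = -2*x*y - x + 21, LT = x*y.

S(f_1,f_2): lcm = x*y. S = -1/2*x - y**2 + 21/2.
  leading term x: subtract (-1/6)·f_1 from -1/2*x - y**2 + 21/2 → -y**2 - 1/2*y + 21/2
  leading term y**2: no divisor's leading term divides it; move -y**2 to the remainder.
  leading term y: no divisor's leading term divides it; move -1/2*y to the remainder.
  leading term 1: no divisor's leading term divides it; move 21/2 to the remainder.
  remainder -y**2 - 1/2*y + 21/2 ≠ 0; add h_3 = -y**2 - 1/2*y + 21/2 to the basis.

The other S-polynomials (S(f_1,h_3), S(f_2,h_3)) all reduce to 0 modulo the current basis, so we have a Gröbner basis.
Inter-reduce: drop elements whose leading term is divisible by another's, tail-reduce, and make monic.
Reduced Gröbner basis: {x - y, y**2 + 1/2*y - 21/2}.

Since the basis is lex-ordered, y**2 + 1/2*y - 21/2 is univariate in y. Its roots are {-7/2, 3}. Back-substituting each root into the other basis elements fixes the other coordinates.
  y = -7/2: the earlier basis element becomes x + 7/2 = 0, giving x = -7/2 — point (-7/2, -7/2).
  y = 3: the earlier basis element becomes x - 3 = 0, giving x = 3 — point (3, 3).
Each listed point satisfies every original equation (direct substitution).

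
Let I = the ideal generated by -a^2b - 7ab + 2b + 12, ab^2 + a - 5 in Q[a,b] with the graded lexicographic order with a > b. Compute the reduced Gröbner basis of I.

G = {ab^2 + a - 5, b^3 - 5/2ab + 6b^2 - 33/2b + 6, a^2 + 2b^2 + 2a + 12b - 35}

Buchberger's algorithm terminates because the ascending chain of leading-term ideals stabilizes.

f_1 = -a^2b - 7ab + 2b + 12, LT = a^2b.
f_2 = ab^2 + a - 5, LT = ab^2.

S(f_1,f_2): lcm = a^2b^2. S = 7ab^2 - a^2 - 2b^2 + 5a - 12b.
  leading term ab^2: subtract (7)·f_2 from 7ab^2 - a^2 - 2b^2 + 5a - 12b → -a^2 - 2b^2 - 2a - 12b + 35
  leading term a^2: no divisor's leading term divides it; move -a^2 to the remainder.
  leading term b^2: no divisor's leading term divides it; move -2b^2 to the remainder.
  leading term a: no divisor's leading term divides it; move -2a to the remainder.
  leading term b: no divisor's leading term divides it; move -12b to the remainder.
  leading term 1: no divisor's leading term divides it; move 35 to the remainder.
  remainder -a^2 - 2b^2 - 2a - 12b + 35 ≠ 0; add g_3 = -a^2 - 2b^2 - 2a - 12b + 35 to the basis.

S(f_1,g_3): lcm = a^2b. S = -2b^3 + 5ab - 12b^2 + 33b - 12.
  leading term b^3: no divisor's leading term divides it; move -2b^3 to the remainder.
  leading term ab: no divisor's leading term divides it; move 5ab to the remainder.
  leading term b^2: no divisor's leading term divides it; move -12b^2 to the remainder.
  leading term b: no divisor's leading term divides it; move 33b to the remainder.
  leading term 1: no divisor's leading term divides it; move -12 to the remainder.
  remainder -2b^3 + 5ab - 12b^2 + 33b - 12 ≠ 0; add g_4 = -2b^3 + 5ab - 12b^2 + 33b - 12 to the basis.

The other S-polynomials (S(f_2,g_3), S(f_1,g_4), S(f_2,g_4), S(g_3,g_4)) all reduce to 0 modulo the current basis, so we have a Gröbner basis.
Inter-reduce: drop elements whose leading term is divisible by another's, tail-reduce, and make monic.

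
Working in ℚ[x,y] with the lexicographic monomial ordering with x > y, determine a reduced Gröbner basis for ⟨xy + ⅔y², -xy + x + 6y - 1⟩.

f_1 = xy + ⅔y², LT = xy.
f_2 = -xy + x + 6y - 1, LT = xy.

S(f_1,f_2): lcm = xy. S = x + ⅔y² + 6y - 1.
  leading term x: no divisor's leading term divides it; move x to the remainder.
  leading term y²: no divisor's leading term divides it; move ⅔y² to the remainder.
  leading term y: no divisor's leading term divides it; move 6y to the remainder.
  leading term 1: no divisor's leading term divides it; move -1 to the remainder.
  remainder x + ⅔y² + 6y - 1 ≠ 0; add g_3 = x + ⅔y² + 6y - 1 to the basis.

S(f_1,g_3): lcm = xy. S = -⅔y³ - 16/3y² + y.
  leading term y³: no divisor's leading term divides it; move -⅔y³ to the remainder.
  leading term y²: no divisor's leading term divides it; move -16/3y² to the remainder.
  leading term y: no divisor's leading term divides it; move y to the remainder.
  remainder -⅔y³ - 16/3y² + y ≠ 0; add g_4 = -⅔y³ - 16/3y² + y to the basis.

The other S-polynomials (S(f_2,g_3), S(f_1,g_4), S(f_2,g_4), S(g_3,g_4)) all reduce to 0 modulo the current basis, so we have a Gröbner basis.
Inter-reduce: drop elements whose leading term is divisible by another's, tail-reduce, and make monic.

G = {x + ⅔y² + 6y - 1, y³ + 8y² - 3/2y}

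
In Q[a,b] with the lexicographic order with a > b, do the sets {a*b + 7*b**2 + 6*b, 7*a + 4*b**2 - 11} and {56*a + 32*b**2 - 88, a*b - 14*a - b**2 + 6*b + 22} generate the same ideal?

Two ideals are equal iff their reduced Gröbner bases coincide (the reduced basis is unique for a fixed ordering).
Buchberger on the first generating set:
f_1 = a*b + 7*b**2 + 6*b, LT = a*b.
f_2 = 7*a + 4*b**2 - 11, LT = a.

S(f_1,f_2): lcm = a*b. S = -4/7*b**3 + 7*b**2 + 53/7*b.
  leading term b**3: no divisor's leading term divides it; move -4/7*b**3 to the remainder.
  leading term b**2: no divisor's leading term divides it; move 7*b**2 to the remainder.
  leading term b: no divisor's leading term divides it; move 53/7*b to the remainder.
  remainder -4/7*b**3 + 7*b**2 + 53/7*b ≠ 0; add g_3 = -4/7*b**3 + 7*b**2 + 53/7*b to the basis.

The other S-polynomials (S(f_1,g_3), S(f_2,g_3)) all reduce to 0 modulo the current basis, so we have a Gröbner basis.
Inter-reduce: drop elements whose leading term is divisible by another's, tail-reduce, and make monic.
Reduced Gröbner basis: {a + 4/7*b**2 - 11/7, b**3 - 49/4*b**2 - 53/4*b}.

Buchberger on the second generating set:
h_1 = 56*a + 32*b**2 - 88, LT = a.
h_2 = a*b - 14*a - b**2 + 6*b + 22, LT = a*b.

S(h_1,h_2): lcm = a*b. S = 14*a + 4/7*b**3 + b**2 - 53/7*b - 22.
  leading term a: subtract (1/4)·h_1 from 14*a + 4/7*b**3 + b**2 - 53/7*b - 22 → 4/7*b**3 - 7*b**2 - 53/7*b
  leading term b**3: no divisor's leading term divides it; move 4/7*b**3 to the remainder.
  leading term b**2: no divisor's leading term divides it; move -7*b**2 to the remainder.
  leading term b: no divisor's leading term divides it; move -53/7*b to the remainder.
  remainder 4/7*b**3 - 7*b**2 - 53/7*b ≠ 0; add k_3 = 4/7*b**3 - 7*b**2 - 53/7*b to the basis.

The other S-polynomials (S(h_1,k_3), S(h_2,k_3)) all reduce to 0 modulo the current basis, so we have a Gröbner basis.
Inter-reduce: drop elements whose leading term is divisible by another's, tail-reduce, and make monic.
Reduced Gröbner basis: {a + 4/7*b**2 - 11/7, b**3 - 49/4*b**2 - 53/4*b}.

Same reduced basis, so the two generating sets span the same ideal.
The same test decides containment: I ⊆ J iff every generator of I reduces to 0 modulo a Gröbner basis of J.

Yes, the ideals are equal.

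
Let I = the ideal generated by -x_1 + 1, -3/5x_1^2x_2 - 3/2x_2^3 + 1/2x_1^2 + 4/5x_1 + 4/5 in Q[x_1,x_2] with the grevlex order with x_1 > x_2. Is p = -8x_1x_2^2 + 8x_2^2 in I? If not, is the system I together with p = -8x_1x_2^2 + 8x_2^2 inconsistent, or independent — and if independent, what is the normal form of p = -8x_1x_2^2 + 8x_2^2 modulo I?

First compute the reduced Gröbner basis of I by Buchberger's algorithm.
f_1 = -x_1 + 1, LT = x_1.
f_2 = -3/5x_1^2x_2 - 3/2x_2^3 + 1/2x_1^2 + 4/5x_1 + 4/5, LT = x_1^2x_2.

S(f_1,f_2): lcm = x_1^2x_2. S = -5/2x_2^3 + 5/6x_1^2 - x_1x_2 + 4/3x_1 + 4/3.
  leading term x_2^3: no divisor's leading term divides it; move -5/2x_2^3 to the remainder.
  leading term x_1^2: subtract (-5/6x_1)·f_1 from 5/6x_1^2 - x_1x_2 + 4/3x_1 + 4/3 → -x_1x_2 + 13/6x_1 + 4/3
  leading term x_1x_2: subtract (x_2)·f_1 from -x_1x_2 + 13/6x_1 + 4/3 → 13/6x_1 - x_2 + 4/3
  leading term x_1: subtract (-13/6)·f_1 from 13/6x_1 - x_2 + 4/3 → -x_2 + 7/2
  leading term x_2: no divisor's leading term divides it; move -x_2 to the remainder.
  leading term 1: no divisor's leading term divides it; move 7/2 to the remainder.
  remainder -5/2x_2^3 - x_2 + 7/2 ≠ 0; add h_3 = -5/2x_2^3 - x_2 + 7/2 to the basis.

The other S-polynomials (S(f_1,h_3), S(f_2,h_3)) all reduce to 0 modulo the current basis, so we have a Gröbner basis.
Inter-reduce: drop elements whose leading term is divisible by another's, tail-reduce, and make monic.
Reduced Gröbner basis: {x_2^3 + 2/5x_2 - 7/5, x_1 - 1}.
Label its elements g_1 = x_2^3 + 2/5x_2 - 7/5, g_2 = x_1 - 1.

Reduce p = -8x_1x_2^2 + 8x_2^2 modulo G:
  leading term x_1x_2^2: subtract (-8x_2^2)·g_2 from -8x_1x_2^2 + 8x_2^2 → 0
  normal form = 0.
Since the normal form is 0, p ∈ I.

-8x_1x_2^2 + 8x_2^2 lies in I (it reduces to 0).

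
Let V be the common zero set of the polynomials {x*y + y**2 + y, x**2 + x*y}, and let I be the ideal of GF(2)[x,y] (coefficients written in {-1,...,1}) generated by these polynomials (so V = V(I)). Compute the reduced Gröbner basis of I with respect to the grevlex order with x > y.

f_1 = x*y + y**2 + y, LT = x*y.
f_2 = x**2 + x*y, LT = x**2.

S(f_1,f_2): lcm = x**2*y. S = x*y.
  leading term x*y: subtract (1)·f_1 from x*y → y**2 + y
  leading term y**2: no divisor's leading term divides it; move y**2 to the remainder.
  leading term y: no divisor's leading term divides it; move y to the remainder.
  remainder y**2 + y ≠ 0; add g_3 = y**2 + y to the basis.

The other S-polynomials (S(f_1,g_3), S(f_2,g_3)) all reduce to 0 modulo the current basis, so we have a Gröbner basis.

G = {x**2, x*y, y**2 + y}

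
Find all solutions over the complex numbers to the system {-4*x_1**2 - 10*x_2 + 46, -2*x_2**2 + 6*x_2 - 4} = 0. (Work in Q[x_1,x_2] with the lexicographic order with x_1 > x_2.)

{(-3, 1), (3, 1), (-sqrt(26)/2, 2), (sqrt(26)/2, 2)}

Compute a lex Gröbner basis by Buchberger's algorithm.
f_1 = -4*x_1**2 - 10*x_2 + 46, LT = x_1**2.
f_2 = -2*x_2**2 + 6*x_2 - 4, LT = x_2**2.

The S-polynomials (S(f_1,f_2)) all reduce to 0 modulo the current basis, so we have a Gröbner basis.
Inter-reduce: drop elements whose leading term is divisible by another's, tail-reduce, and make monic.
Reduced Gröbner basis: {x_1**2 + 5/2*x_2 - 23/2, x_2**2 - 3*x_2 + 2}.

Since the basis is lex-ordered, x_2**2 - 3*x_2 + 2 is univariate in x_2. Its roots are {1, 2}. Back-substituting each root into the other basis elements fixes the other coordinates.
  x_2 = 1: the earlier basis element becomes x_1**2 - 9 = 0, giving x_1 = -3, 3 — points (-3, 1), (3, 1).
  x_2 = 2: the earlier basis element becomes x_1**2 - 13/2 = 0, giving x_1 = -sqrt(26)/2, sqrt(26)/2 — points (-sqrt(26)/2, 2), (sqrt(26)/2, 2).
Substituting each solution back into the original system confirms all equations vanish.
This is the nonlinear analogue of row-reducing a linear system.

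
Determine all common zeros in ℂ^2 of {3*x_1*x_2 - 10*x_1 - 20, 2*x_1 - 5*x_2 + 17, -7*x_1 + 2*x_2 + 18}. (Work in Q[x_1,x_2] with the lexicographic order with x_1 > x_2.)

Compute a lex Gröbner basis by Buchberger's algorithm.
f_1 = 3*x_1*x_2 - 10*x_1 - 20, LT = x_1*x_2.
f_2 = 2*x_1 - 5*x_2 + 17, LT = x_1.
f_3 = -7*x_1 + 2*x_2 + 18, LT = x_1.

S(f_1,f_2): lcm = x_1*x_2. S = -10/3*x_1 + 5/2*x_2**2 - 17/2*x_2 - 20/3.
  leading term x_1: subtract (-5/3)·f_2 from -10/3*x_1 + 5/2*x_2**2 - 17/2*x_2 - 20/3 → 5/2*x_2**2 - 101/6*x_2 + 65/3
  leading term x_2**2: no divisor's leading term divides it; move 5/2*x_2**2 to the remainder.
  leading term x_2: no divisor's leading term divides it; move -101/6*x_2 to the remainder.
  leading term 1: no divisor's leading term divides it; move 65/3 to the remainder.
  remainder 5/2*x_2**2 - 101/6*x_2 + 65/3 ≠ 0; add h_4 = 5/2*x_2**2 - 101/6*x_2 + 65/3 to the basis.

S(f_1,f_3): lcm = x_1*x_2. S = -10/3*x_1 + 2/7*x_2**2 + 18/7*x_2 - 20/3.
  leading term x_1: subtract (-5/3)·f_2 from -10/3*x_1 + 2/7*x_2**2 + 18/7*x_2 - 20/3 → 2/7*x_2**2 - 121/21*x_2 + 65/3
  leading term x_2**2: subtract (4/35)·h_4 from 2/7*x_2**2 - 121/21*x_2 + 65/3 → -403/105*x_2 + 403/21
  leading term x_2: no divisor's leading term divides it; move -403/105*x_2 to the remainder.
  leading term 1: no divisor's leading term divides it; move 403/21 to the remainder.
  remainder -403/105*x_2 + 403/21 ≠ 0; add h_5 = -403/105*x_2 + 403/21 to the basis.

The other S-polynomials (S(f_2,f_3), S(f_1,h_4), S(f_2,h_4), S(f_3,h_4), S(f_1,h_5), S(f_2,h_5), S(f_3,h_5), S(h_4,h_5)) all reduce to 0 modulo the current basis, so we have a Gröbner basis.
Inter-reduce: drop elements whose leading term is divisible by another's, tail-reduce, and make monic.
Reduced Gröbner basis: {x_1 - 4, x_2 - 5}.

A lex Gröbner basis eliminates variables successively. Here x_2 - 5 depends only on x_2, with roots {5}; lifting each root through the earlier basis elements recovers the full solutions.
  x_2 = 5: the earlier basis element becomes x_1 - 4 = 0, giving x_1 = 4 — point (4, 5).
Each listed point satisfies every original equation (direct substitution).

{(4, 5)}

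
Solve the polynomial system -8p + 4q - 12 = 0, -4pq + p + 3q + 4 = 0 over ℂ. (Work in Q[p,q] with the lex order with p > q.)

Compute a lex Gröbner basis by Buchberger's algorithm.
f_1 = -8p + 4q - 12, LT = p.
f_2 = -4pq + p + 3q + 4, LT = pq.

S(f_1,f_2): lcm = pq. S = 1/4p - 1/2q^2 + 9/4q + 1.
  leading term p: subtract (-1/32)·f_1 from 1/4p - 1/2q^2 + 9/4q + 1 → -1/2q^2 + 19/8q + 5/8
  leading term q^2: no divisor's leading term divides it; move -1/2q^2 to the remainder.
  leading term q: no divisor's leading term divides it; move 19/8q to the remainder.
  leading term 1: no divisor's leading term divides it; move 5/8 to the remainder.
  remainder -1/2q^2 + 19/8q + 5/8 ≠ 0; add h_3 = -1/2q^2 + 19/8q + 5/8 to the basis.

The other S-polynomials (S(f_1,h_3), S(f_2,h_3)) all reduce to 0 modulo the current basis, so we have a Gröbner basis.
Inter-reduce: drop elements whose leading term is divisible by another's, tail-reduce, and make monic.
Reduced Gröbner basis: {p - 1/2q + 3/2, q^2 - 19/4q - 5/4}.

A lex Gröbner basis eliminates variables successively. Here q^2 - 19/4q - 5/4 depends only on q, with roots {-1/4, 5}; lifting each root through the earlier basis elements recovers the full solutions.
  q = -1/4: the earlier basis element becomes p + 13/8 = 0, giving p = -13/8 — point (-13/8, -1/4).
  q = 5: the earlier basis element becomes p - 1 = 0, giving p = 1 — point (1, 5).
Substituting each solution back into the original system confirms all equations vanish.

{(-13/8, -1/4), (1, 5)}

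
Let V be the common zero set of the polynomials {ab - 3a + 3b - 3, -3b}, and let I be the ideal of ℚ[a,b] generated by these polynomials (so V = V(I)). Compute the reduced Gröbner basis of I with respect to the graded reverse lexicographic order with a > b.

G = {a + 1, b}

f_1 = ab - 3a + 3b - 3, LT = ab.
f_2 = -3b, LT = b.

S(f_1,f_2): lcm = ab. S = -3a + 3b - 3.
  reduce S modulo (f_1, f_2):
  remainder -3a - 3 ≠ 0; add g_3 = -3a - 3 to the basis.

The other S-polynomials (S(f_1,g_3), S(f_2,g_3)) all reduce to 0 modulo the current basis, so we have a Gröbner basis.
Inter-reduce: drop elements whose leading term is divisible by another's, tail-reduce, and make monic.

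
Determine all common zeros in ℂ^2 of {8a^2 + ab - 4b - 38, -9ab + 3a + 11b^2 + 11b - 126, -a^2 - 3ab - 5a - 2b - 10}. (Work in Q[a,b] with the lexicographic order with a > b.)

Compute a lex Gröbner basis by Buchberger's algorithm.
f_1 = 8a^2 + ab - 4b - 38, LT = a^2.
f_2 = -9ab + 3a + 11b^2 + 11b - 126, LT = ab.
f_3 = -a^2 - 3ab - 5a - 2b - 10, LT = a^2.

S(f_1,f_2): lcm = a^2b. S = 1/3a^2 + 97/72ab^2 + 11/9ab - 14a - 1/2b^2 - 19/4b.
  reduce S modulo (f_1, f_2, f_3):
  remainder -1090/81a + 1067/648b^3 + 6101/1944b^2 - 5213/243b - 2293/108 ≠ 0; add h_4 = -1090/81a + 1067/648b^3 + 6101/1944b^2 - 5213/243b - 2293/108 to the basis.

S(f_1,f_3): lcm = a^2. S = -23/8ab - 5a - 5/2b - 59/4.
  reduce S modulo (f_1, f_2, f_3, h_4):
  remainder -152581/209280b^3 - 342067/69760b^2 + 91163/26160b + 1217339/34880 ≠ 0; add h_5 = -152581/209280b^3 - 342067/69760b^2 + 91163/26160b + 1217339/34880 to the basis.

S(f_2,f_3): lcm = a^2b. S = -1/3a^2 - 38/9ab^2 - 56/9ab + 14a - 2b^2 - 10b.
  reduce S modulo (f_1, f_2, f_3, h_4, h_5):
  remainder 43535/3783b^2 + 142591/41613b - 1294064/13871 ≠ 0; add h_6 = 43535/3783b^2 + 142591/41613b - 1294064/13871 to the basis.

S(f_2,h_5): lcm = ab^3. S = -26704/3783ab^2 + 729304/152581ab + 7304034/152581a - 11/9b^4 - 11/9b^3 + 14b^2.
  reduce S modulo (f_1, f_2, f_3, h_4, h_5, h_6):
  remainder -132942619104/14613750437b - 398827857312/14613750437 ≠ 0; add h_7 = -132942619104/14613750437b - 398827857312/14613750437 to the basis.

The other S-polynomials (S(f_1,h_4), S(f_2,h_4), S(f_3,h_4), S(f_1,h_5), S(f_3,h_5), S(h_4,h_5), S(f_1,h_6), S(f_2,h_6), S(f_3,h_6), S(h_4,h_6), S(h_5,h_6), S(f_1,h_7), S(f_2,h_7), S(f_3,h_7), S(h_4,h_7), S(h_5,h_7), S(h_6,h_7)) all reduce to 0 modulo the current basis, so we have a Gröbner basis.
Inter-reduce: drop elements whose leading term is divisible by another's, tail-reduce, and make monic.
Reduced Gröbner basis: {a - 2, b + 3}.

From the last basis element, b + 3 = 0, so b takes values in {-3}. Each choice, substituted upward through the basis, yields the corresponding point(s) of the solution set.
  b = -3: the earlier basis element becomes a - 2 = 0, giving a = 2 — point (2, -3).

{(2, -3)}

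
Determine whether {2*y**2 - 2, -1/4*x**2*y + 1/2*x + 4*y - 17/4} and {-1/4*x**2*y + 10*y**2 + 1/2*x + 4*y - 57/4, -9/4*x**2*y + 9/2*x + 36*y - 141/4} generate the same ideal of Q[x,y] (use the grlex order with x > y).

No, the ideals differ.

Equality of ideals is decidable: compute both reduced Gröbner bases (unique for the ordering) and check whether they agree.
Buchberger on the first generating set:
f_1 = 2*y**2 - 2, LT = y**2.
f_2 = -1/4*x**2*y + 1/2*x + 4*y - 17/4, LT = x**2*y.

S(f_1,f_2): lcm = x**2*y**2. S = -x**2 + 2*x*y + 16*y**2 - 17*y.
  reduce S modulo (f_1, f_2):
  remainder -x**2 + 2*x*y - 17*y + 16 ≠ 0; add g_3 = -x**2 + 2*x*y - 17*y + 16 to the basis.

The other S-polynomials (S(f_1,g_3), S(f_2,g_3)) all reduce to 0 modulo the current basis, so we have a Gröbner basis.
Inter-reduce: drop elements whose leading term is divisible by another's, tail-reduce, and make monic.
Reduced Gröbner basis: {x**2 - 2*x*y + 17*y - 16, y**2 - 1}.

Buchberger on the second generating set:
h_1 = -1/4*x**2*y + 10*y**2 + 1/2*x + 4*y - 57/4, LT = x**2*y.
h_2 = -9/4*x**2*y + 9/2*x + 36*y - 141/4, LT = x**2*y.

S(h_1,h_2): lcm = x**2*y. S = -40*y**2 + 124/3.
  reduce S modulo (h_1, h_2):
  remainder -40*y**2 + 124/3 ≠ 0; add k_3 = -40*y**2 + 124/3 to the basis.

S(h_1,k_3): lcm = x**2*y**2. S = -40*y**3 + 31/30*x**2 - 2*x*y - 16*y**2 + 57*y.
  reduce S modulo (h_1, h_2, k_3):
  remainder 31/30*x**2 - 2*x*y + 47/3*y - 248/15 ≠ 0; add k_4 = 31/30*x**2 - 2*x*y + 47/3*y - 248/15 to the basis.

The other S-polynomials (S(h_2,k_3), S(h_1,k_4), S(h_2,k_4), S(k_3,k_4)) all reduce to 0 modulo the current basis, so we have a Gröbner basis.
Inter-reduce: drop elements whose leading term is divisible by another's, tail-reduce, and make monic.
Reduced Gröbner basis: {x**2 - 60/31*x*y + 470/31*y - 16, y**2 - 31/30}.

Since the reduced bases disagree, the two ideals are not the same.
The same test decides containment: I ⊆ J iff every generator of I reduces to 0 modulo a Gröbner basis of J.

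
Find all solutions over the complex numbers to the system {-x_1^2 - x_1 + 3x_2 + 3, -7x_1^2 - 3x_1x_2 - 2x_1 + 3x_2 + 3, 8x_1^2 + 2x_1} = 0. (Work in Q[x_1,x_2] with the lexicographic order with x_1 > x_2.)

{(0, -1)}

Compute a lex Gröbner basis by Buchberger's algorithm.
f_1 = -x_1^2 - x_1 + 3x_2 + 3, LT = x_1^2.
f_2 = -7x_1^2 - 3x_1x_2 - 2x_1 + 3x_2 + 3, LT = x_1^2.
f_3 = 8x_1^2 + 2x_1, LT = x_1^2.

S(f_1,f_2): lcm = x_1^2. S = -3/7x_1x_2 + 5/7x_1 - 18/7x_2 - 18/7.
  leading term x_1x_2: no divisor's leading term divides it; move -3/7x_1x_2 to the remainder.
  leading term x_1: no divisor's leading term divides it; move 5/7x_1 to the remainder.
  leading term x_2: no divisor's leading term divides it; move -18/7x_2 to the remainder.
  leading term 1: no divisor's leading term divides it; move -18/7 to the remainder.
  remainder -3/7x_1x_2 + 5/7x_1 - 18/7x_2 - 18/7 ≠ 0; add h_4 = -3/7x_1x_2 + 5/7x_1 - 18/7x_2 - 18/7 to the basis.

S(f_1,f_3): lcm = x_1^2. S = 3/4x_1 - 3x_2 - 3.
  leading term x_1: no divisor's leading term divides it; move 3/4x_1 to the remainder.
  leading term x_2: no divisor's leading term divides it; move -3x_2 to the remainder.
  leading term 1: no divisor's leading term divides it; move -3 to the remainder.
  remainder 3/4x_1 - 3x_2 - 3 ≠ 0; add h_5 = 3/4x_1 - 3x_2 - 3 to the basis.

S(f_1,h_4): lcm = x_1^2x_2. S = 5/3x_1^2 - 5x_1x_2 - 6x_1 - 3x_2^2 - 3x_2.
  leading term x_1^2: subtract (-5/3)·f_1 from 5/3x_1^2 - 5x_1x_2 - 6x_1 - 3x_2^2 - 3x_2 → -5x_1x_2 - 23/3x_1 - 3x_2^2 + 2x_2 + 5
  leading term x_1x_2: subtract (35/3)·h_4 from -5x_1x_2 - 23/3x_1 - 3x_2^2 + 2x_2 + 5 → -16x_1 - 3x_2^2 + 32x_2 + 35
  leading term x_1: subtract (-64/3)·h_5 from -16x_1 - 3x_2^2 + 32x_2 + 35 → -3x_2^2 - 32x_2 - 29
  leading term x_2^2: no divisor's leading term divides it; move -3x_2^2 to the remainder.
  leading term x_2: no divisor's leading term divides it; move -32x_2 to the remainder.
  leading term 1: no divisor's leading term divides it; move -29 to the remainder.
  remainder -3x_2^2 - 32x_2 - 29 ≠ 0; add h_6 = -3x_2^2 - 32x_2 - 29 to the basis.

S(f_3,h_4): lcm = x_1^2x_2. S = 5/3x_1^2 - 23/4x_1x_2 - 6x_1.
  leading term x_1^2: subtract (-5/3)·f_1 from 5/3x_1^2 - 23/4x_1x_2 - 6x_1 → -23/4x_1x_2 - 23/3x_1 + 5x_2 + 5
  leading term x_1x_2: subtract (161/12)·h_4 from -23/4x_1x_2 - 23/3x_1 + 5x_2 + 5 → -69/4x_1 + 79/2x_2 + 79/2
  leading term x_1: subtract (-23)·h_5 from -69/4x_1 + 79/2x_2 + 79/2 → -59/2x_2 - 59/2
  leading term x_2: no divisor's leading term divides it; move -59/2x_2 to the remainder.
  leading term 1: no divisor's leading term divides it; move -59/2 to the remainder.
  remainder -59/2x_2 - 59/2 ≠ 0; add h_7 = -59/2x_2 - 59/2 to the basis.

The other S-polynomials (S(f_2,f_3), S(f_2,h_4), S(f_1,h_5), S(f_2,h_5), S(f_3,h_5), S(h_4,h_5), S(f_1,h_6), S(f_2,h_6), S(f_3,h_6), S(h_4,h_6), S(h_5,h_6), S(f_1,h_7), S(f_2,h_7), S(f_3,h_7), S(h_4,h_7), S(h_5,h_7), S(h_6,h_7)) all reduce to 0 modulo the current basis, so we have a Gröbner basis.
Inter-reduce: drop elements whose leading term is divisible by another's, tail-reduce, and make monic.
Reduced Gröbner basis: {x_1, x_2 + 1}.

From the last basis element, x_2 + 1 = 0, so x_2 takes values in {-1}. Each choice, substituted upward through the basis, yields the corresponding point(s) of the solution set.
  x_2 = -1: the earlier basis element becomes x_1 = 0, giving x_1 = 0 — point (0, -1).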